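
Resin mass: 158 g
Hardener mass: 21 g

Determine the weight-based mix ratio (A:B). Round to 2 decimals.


Ratio = 158 / 21 = 7.52

7.52


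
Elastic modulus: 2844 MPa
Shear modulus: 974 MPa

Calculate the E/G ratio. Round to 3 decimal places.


E / G = 2844 / 974 = 2.920

2.920


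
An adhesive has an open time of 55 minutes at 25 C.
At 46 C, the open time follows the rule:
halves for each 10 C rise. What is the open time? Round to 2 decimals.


Factor = 2^((46-25)/10) = 4.2871
Open time = 55 / 4.2871 = 12.83 min

12.83


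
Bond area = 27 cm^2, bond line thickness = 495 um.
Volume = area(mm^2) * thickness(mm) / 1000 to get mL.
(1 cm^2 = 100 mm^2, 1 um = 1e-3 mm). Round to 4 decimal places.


area_mm2 = 27 * 100 = 2700
blt_mm = 495 * 1e-3 = 0.495
vol_mm3 = 2700 * 0.495 = 1336.5
vol_mL = 1336.5 / 1000 = 1.3365 mL

1.3365


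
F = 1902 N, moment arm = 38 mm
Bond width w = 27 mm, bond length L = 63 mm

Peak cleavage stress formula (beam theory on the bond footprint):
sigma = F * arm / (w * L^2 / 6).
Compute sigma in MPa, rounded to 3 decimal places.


sigma = (1902 * 38) / (27 * 3969 / 6)
= 72276 * 6 / 107163
= 433656 / 107163
= 4.047 MPa

4.047


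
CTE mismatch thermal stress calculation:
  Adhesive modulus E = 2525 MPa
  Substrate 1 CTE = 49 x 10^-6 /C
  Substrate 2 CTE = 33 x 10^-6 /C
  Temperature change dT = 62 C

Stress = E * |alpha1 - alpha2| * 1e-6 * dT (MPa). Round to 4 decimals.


delta_alpha = |49 - 33| = 16 x 10^-6/C
Stress = 2525 * 16e-6 * 62
= 2.5048 MPa

2.5048


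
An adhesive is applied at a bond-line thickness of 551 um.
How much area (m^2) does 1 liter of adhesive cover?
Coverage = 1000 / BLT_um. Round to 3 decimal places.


Coverage = 1000 / 551 = 1.815 m^2

1.815


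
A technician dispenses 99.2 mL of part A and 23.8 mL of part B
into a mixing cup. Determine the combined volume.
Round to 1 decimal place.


Combined volume = 99.2 + 23.8
= 123.0 mL

123.0


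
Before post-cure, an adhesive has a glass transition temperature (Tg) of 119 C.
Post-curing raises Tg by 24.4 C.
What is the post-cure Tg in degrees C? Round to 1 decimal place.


Tg_post = Tg_base + delta_Tg
= 119 + 24.4
= 143.4 C

143.4


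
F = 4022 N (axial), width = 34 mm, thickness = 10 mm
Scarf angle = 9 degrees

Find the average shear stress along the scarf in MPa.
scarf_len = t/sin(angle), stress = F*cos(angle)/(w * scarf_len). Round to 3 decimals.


scarf_len = 10/sin(9 deg) = 63.9245
cos(9 deg) = 0.987688
stress = 4022*0.987688/(34*63.9245) = 1.828 MPa

1.828


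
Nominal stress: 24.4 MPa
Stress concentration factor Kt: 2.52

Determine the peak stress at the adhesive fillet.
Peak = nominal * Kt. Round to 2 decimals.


Peak stress = 24.4 * 2.52
= 61.49 MPa

61.49


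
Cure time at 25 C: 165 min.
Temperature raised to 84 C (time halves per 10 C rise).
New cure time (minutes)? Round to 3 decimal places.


Acceleration factor = 2^(59/10) = 59.7141
New time = 165 / 59.7141 = 2.763 min

2.763


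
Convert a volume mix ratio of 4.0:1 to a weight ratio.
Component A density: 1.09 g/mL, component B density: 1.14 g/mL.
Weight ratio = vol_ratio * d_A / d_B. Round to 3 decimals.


= 4.0 * 1.09 / 1.14 = 3.825

3.825


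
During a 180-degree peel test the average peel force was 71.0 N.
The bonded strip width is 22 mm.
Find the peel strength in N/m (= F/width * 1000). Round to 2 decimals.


Peel strength = F/width * 1000
= 71.0 / 22 * 1000
= 3227.27 N/m

3227.27


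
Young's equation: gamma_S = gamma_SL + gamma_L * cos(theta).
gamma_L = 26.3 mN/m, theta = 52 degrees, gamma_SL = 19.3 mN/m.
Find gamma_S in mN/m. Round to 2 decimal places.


cos(52 deg) = 0.615661
gamma_S = 19.3 + 26.3 * 0.615661
= 35.49 mN/m

35.49


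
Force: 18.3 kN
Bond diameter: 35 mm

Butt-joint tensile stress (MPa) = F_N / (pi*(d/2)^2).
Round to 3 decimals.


F_N = 18.3 * 1000 = 18300.0 N
A = pi*(17.5)^2 = 962.1128 mm^2
stress = 18300.0 / 962.1128 = 19.021 MPa

19.021


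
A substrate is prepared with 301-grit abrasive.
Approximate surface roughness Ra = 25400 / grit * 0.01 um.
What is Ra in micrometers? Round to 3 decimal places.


Ra = 25400 / 301 * 0.01 = 0.844 um

0.844


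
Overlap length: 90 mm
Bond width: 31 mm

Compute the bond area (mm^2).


Bond area = 90 * 31 = 2790 mm^2

2790


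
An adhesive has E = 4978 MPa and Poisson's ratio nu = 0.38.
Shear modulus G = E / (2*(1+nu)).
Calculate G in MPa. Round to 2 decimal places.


G = 4978 / (2*(1+0.38))
= 4978 / 2.76
= 1803.62 MPa

1803.62


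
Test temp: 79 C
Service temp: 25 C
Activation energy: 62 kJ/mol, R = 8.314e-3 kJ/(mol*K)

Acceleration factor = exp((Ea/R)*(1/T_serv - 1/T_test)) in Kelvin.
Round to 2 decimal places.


AF = exp((62/0.008314)*(1/298.15 - 1/352.15))
= 46.31

46.31


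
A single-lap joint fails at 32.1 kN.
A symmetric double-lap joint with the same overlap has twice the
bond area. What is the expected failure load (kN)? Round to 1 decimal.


Double-lap load = 2 * 32.1 = 64.2 kN

64.2


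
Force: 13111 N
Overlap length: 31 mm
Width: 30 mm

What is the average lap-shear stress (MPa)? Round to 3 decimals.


Average shear stress = F / (overlap * width)
= 13111 / (31 * 30)
= 14.098 MPa

14.098


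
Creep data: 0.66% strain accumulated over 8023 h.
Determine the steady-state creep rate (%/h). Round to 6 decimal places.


Rate = 0.66 / 8023 = 0.000082 %/h

0.000082


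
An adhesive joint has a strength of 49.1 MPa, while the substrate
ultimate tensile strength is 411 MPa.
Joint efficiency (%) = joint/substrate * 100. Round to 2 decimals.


Efficiency = 49.1 / 411 * 100
= 11.95%

11.95


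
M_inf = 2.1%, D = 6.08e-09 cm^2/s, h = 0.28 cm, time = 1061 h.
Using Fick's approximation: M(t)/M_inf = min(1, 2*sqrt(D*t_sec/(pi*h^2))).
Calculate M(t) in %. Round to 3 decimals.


t = 3819600 s
ratio = min(1, 2*sqrt(6.08e-09*3819600/(pi*0.0784)))
= 0.614126
M(t) = 2.1 * 0.614126 = 1.290%

1.290


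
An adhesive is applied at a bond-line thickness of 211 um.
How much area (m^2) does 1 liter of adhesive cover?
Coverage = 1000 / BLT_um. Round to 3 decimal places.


Coverage = 1000 / 211 = 4.739 m^2

4.739


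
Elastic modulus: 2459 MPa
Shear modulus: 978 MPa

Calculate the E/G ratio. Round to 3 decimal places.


E / G = 2459 / 978 = 2.514

2.514


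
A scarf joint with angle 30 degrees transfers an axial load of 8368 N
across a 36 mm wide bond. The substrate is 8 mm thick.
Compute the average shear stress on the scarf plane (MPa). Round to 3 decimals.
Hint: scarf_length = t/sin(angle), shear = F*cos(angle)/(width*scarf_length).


scarf_length = 8 / sin(30 deg) = 16.0000 mm
cos(30 deg) = 0.866025
shear stress = 8368 * 0.866025 / (36 * 16.0000)
= 12.581 MPa

12.581


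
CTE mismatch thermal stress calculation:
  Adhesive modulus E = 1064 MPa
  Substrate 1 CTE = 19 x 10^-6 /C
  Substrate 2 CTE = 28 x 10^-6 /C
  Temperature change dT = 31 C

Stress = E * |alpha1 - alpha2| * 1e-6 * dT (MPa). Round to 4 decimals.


delta_alpha = |19 - 28| = 9 x 10^-6/C
Stress = 1064 * 9e-6 * 31
= 0.2969 MPa

0.2969


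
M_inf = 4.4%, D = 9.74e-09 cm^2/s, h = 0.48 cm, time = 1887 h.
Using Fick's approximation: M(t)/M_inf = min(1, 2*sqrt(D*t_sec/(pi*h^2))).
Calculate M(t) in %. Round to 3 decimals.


t = 6793200 s
ratio = min(1, 2*sqrt(9.74e-09*6793200/(pi*0.2304)))
= 0.604687
M(t) = 4.4 * 0.604687 = 2.661%

2.661


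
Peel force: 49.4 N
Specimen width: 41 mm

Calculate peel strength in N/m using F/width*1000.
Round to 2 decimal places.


Peel strength = 49.4 / 41 * 1000 = 1204.88 N/m

1204.88


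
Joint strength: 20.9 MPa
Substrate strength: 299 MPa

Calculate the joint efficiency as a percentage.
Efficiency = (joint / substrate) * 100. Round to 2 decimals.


Efficiency = (20.9 / 299) * 100 = 6.99%

6.99


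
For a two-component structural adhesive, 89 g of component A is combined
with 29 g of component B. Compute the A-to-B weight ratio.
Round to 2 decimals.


Weight ratio A:B = 89 / 29
= 3.07

3.07


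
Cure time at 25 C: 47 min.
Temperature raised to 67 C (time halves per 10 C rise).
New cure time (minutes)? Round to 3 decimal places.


Acceleration factor = 2^(42/10) = 18.3792
New time = 47 / 18.3792 = 2.557 min

2.557


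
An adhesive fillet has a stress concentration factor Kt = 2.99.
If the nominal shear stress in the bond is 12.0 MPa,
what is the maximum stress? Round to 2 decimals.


Max stress = 12.0 * 2.99 = 35.88 MPa

35.88


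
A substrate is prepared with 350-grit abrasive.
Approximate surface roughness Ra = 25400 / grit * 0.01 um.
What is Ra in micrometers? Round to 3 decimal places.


Ra = 25400 / 350 * 0.01 = 0.726 um

0.726


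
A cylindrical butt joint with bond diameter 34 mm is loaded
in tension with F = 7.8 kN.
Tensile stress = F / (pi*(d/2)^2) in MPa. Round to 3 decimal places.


Area = pi * (34/2)^2 = 907.9203 mm^2
Stress = 7.8*1000 / 907.9203
= 8.591 MPa

8.591


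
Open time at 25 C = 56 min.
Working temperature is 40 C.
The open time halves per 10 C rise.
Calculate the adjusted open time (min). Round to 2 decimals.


factor = 2^((40 - 25) / 10) = 2.8284
ot = 56 / 2.8284 = 19.80 min

19.80


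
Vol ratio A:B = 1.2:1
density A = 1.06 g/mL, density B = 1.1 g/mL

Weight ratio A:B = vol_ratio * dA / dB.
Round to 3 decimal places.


Weight ratio = 1.2 * 1.06 / 1.1
= 1.156

1.156


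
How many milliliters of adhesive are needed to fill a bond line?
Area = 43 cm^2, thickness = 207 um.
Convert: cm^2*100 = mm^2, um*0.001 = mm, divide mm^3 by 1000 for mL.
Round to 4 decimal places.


= (43 * 100) * (207 * 0.001) / 1000
= 0.8901 mL

0.8901


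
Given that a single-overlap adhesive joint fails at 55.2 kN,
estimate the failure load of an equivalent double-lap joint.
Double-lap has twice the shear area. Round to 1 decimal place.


Double-lap factor = 2
Expected load = 55.2 * 2 = 110.4 kN

110.4


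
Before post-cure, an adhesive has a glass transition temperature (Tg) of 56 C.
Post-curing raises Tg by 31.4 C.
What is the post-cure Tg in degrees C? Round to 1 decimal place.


Tg_post = Tg_base + delta_Tg
= 56 + 31.4
= 87.4 C

87.4


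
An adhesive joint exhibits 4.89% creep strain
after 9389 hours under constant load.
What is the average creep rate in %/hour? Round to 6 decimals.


Creep rate = strain / time
= 4.89 / 9389
= 0.000521 %/h

0.000521


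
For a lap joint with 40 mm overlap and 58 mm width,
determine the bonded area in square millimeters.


Area = 40 * 58 = 2320 mm^2

2320


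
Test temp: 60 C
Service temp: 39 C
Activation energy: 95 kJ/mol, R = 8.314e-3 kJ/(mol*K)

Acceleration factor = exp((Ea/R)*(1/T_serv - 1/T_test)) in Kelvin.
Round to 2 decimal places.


AF = exp((95/0.008314)*(1/312.15 - 1/333.15))
= 10.05

10.05


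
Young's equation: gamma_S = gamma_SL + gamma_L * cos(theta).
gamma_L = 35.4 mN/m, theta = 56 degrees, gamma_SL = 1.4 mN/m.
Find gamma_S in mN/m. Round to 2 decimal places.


cos(56 deg) = 0.559193
gamma_S = 1.4 + 35.4 * 0.559193
= 21.20 mN/m

21.20


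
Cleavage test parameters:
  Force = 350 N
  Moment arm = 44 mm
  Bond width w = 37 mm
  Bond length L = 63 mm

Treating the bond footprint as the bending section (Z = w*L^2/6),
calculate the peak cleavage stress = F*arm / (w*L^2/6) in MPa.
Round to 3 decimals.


M = 350 * 44 = 15400 N*mm
Z = 37 * 63^2 / 6 = 146853 / 6 mm^3
sigma = M / Z = 6 * 15400 / 146853 = 92400 / 146853
= 0.629 MPa

0.629


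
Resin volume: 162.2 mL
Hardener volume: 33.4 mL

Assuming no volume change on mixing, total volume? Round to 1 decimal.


V_total = 162.2 + 33.4 = 195.6 mL

195.6


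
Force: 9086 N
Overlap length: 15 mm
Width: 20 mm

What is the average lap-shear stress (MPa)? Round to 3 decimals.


Average shear stress = F / (overlap * width)
= 9086 / (15 * 20)
= 30.287 MPa

30.287


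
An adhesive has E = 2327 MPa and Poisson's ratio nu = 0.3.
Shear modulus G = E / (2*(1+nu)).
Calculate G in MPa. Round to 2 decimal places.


G = 2327 / (2*(1+0.3))
= 2327 / 2.60
= 895.00 MPa

895.00


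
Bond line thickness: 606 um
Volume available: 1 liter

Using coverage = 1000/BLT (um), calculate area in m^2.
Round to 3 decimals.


1 L = 1e6 mm^3, thickness = 606 um = 0.606 mm
Area = 1e6 / 0.606 mm^2 = (1e6 / 0.606) / 1e6 m^2 = 1000 / 606 m^2
= 1.650 m^2

1.650


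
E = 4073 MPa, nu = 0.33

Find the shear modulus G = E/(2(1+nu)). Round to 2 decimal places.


G = 4073 / (2 * 1.33)
= 1531.20 MPa

1531.20


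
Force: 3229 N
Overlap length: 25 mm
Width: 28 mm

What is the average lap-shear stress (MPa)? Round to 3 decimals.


Average shear stress = F / (overlap * width)
= 3229 / (25 * 28)
= 4.613 MPa

4.613


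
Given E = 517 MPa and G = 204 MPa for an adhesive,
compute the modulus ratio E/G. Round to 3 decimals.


E/G ratio = 517 / 204 = 2.534

2.534


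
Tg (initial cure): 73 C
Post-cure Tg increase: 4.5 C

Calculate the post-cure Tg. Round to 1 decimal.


Post-cure Tg = 73 + 4.5 = 77.5 C

77.5


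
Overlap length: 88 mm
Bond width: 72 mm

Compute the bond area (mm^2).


Bond area = 88 * 72 = 6336 mm^2

6336


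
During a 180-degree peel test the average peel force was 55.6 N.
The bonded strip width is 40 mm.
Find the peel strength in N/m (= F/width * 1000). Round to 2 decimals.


Peel strength = F/width * 1000
= 55.6 / 40 * 1000
= 1390.00 N/m

1390.00


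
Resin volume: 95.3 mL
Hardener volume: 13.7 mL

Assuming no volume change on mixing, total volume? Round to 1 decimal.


V_total = 95.3 + 13.7 = 109.0 mL

109.0


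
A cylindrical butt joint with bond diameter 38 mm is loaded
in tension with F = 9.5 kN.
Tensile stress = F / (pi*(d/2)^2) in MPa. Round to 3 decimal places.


Area = pi * (38/2)^2 = 1134.1149 mm^2
Stress = 9.5*1000 / 1134.1149
= 8.377 MPa

8.377


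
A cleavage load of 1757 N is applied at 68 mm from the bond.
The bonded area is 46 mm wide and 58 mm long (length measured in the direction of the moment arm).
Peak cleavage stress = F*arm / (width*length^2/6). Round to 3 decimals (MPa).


Moment = 1757 * 68 = 119476 N*mm
Section modulus = 46 * 3364 / 6 = 154744 / 6 mm^3
Stress = 119476 / (154744 / 6) = 716856 / 154744
= 4.633 MPa

4.633


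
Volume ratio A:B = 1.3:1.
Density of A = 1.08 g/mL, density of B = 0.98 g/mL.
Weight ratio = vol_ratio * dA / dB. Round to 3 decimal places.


Wt ratio = 1.3 * 1.08 / 0.98
= 1.433

1.433


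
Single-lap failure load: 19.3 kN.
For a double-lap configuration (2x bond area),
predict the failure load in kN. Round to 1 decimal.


Failure load = 19.3 * 2 = 38.6 kN

38.6


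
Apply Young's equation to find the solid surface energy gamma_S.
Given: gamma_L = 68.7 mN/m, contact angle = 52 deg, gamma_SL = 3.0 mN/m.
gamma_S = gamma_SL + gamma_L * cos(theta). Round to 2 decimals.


theta_rad = 52 * pi/180 = 0.907571
gamma_S = 3.0 + 68.7 * cos(0.907571)
= 45.30 mN/m

45.30


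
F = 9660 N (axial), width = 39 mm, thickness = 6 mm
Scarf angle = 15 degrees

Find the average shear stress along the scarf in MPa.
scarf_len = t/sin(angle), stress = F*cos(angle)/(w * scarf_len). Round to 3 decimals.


scarf_len = 6/sin(15 deg) = 23.1822
cos(15 deg) = 0.965926
stress = 9660*0.965926/(39*23.1822) = 10.321 MPa

10.321


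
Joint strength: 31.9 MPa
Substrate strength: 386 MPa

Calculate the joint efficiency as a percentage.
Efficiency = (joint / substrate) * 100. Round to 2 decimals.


Efficiency = (31.9 / 386) * 100 = 8.26%

8.26


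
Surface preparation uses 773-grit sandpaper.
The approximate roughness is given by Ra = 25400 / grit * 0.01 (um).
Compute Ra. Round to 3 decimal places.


Ra = 25400 / 773 * 0.01
= 254 / 773
= 0.329 um

0.329


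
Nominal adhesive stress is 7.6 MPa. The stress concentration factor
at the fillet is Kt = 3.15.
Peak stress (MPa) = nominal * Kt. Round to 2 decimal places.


Peak = 7.6 * 3.15 = 23.94 MPa

23.94


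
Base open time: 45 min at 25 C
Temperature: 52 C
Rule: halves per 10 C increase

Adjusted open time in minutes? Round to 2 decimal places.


Acceleration = 2^((52-25)/10) = 6.4980
Open time = 45 / 6.4980 = 6.93 min

6.93


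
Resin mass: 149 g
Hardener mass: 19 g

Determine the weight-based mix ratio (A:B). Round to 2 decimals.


Ratio = 149 / 19 = 7.84

7.84


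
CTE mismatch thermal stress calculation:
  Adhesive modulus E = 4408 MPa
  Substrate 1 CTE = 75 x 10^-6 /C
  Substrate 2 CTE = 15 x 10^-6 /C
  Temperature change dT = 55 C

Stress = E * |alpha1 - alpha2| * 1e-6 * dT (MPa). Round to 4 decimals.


delta_alpha = |75 - 15| = 60 x 10^-6/C
Stress = 4408 * 60e-6 * 55
= 14.5464 MPa

14.5464


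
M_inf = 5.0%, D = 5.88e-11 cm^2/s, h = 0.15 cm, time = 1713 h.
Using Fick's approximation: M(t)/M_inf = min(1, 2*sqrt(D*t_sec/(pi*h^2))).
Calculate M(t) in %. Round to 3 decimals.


t = 6166800 s
ratio = min(1, 2*sqrt(5.88e-11*6166800/(pi*0.0225)))
= 0.143246
M(t) = 5.0 * 0.143246 = 0.716%

0.716


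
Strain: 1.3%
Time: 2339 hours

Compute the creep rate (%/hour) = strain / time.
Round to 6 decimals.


Creep rate = 1.3 / 2339
= 0.000556 %/h

0.000556


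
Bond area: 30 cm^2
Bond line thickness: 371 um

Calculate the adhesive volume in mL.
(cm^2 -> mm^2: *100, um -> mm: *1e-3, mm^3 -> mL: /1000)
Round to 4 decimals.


V = 30*100 * 371*1e-3 / 1000
= 1.1130 mL

1.1130


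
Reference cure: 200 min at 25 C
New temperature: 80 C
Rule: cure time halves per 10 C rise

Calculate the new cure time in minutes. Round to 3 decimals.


factor = 2^((80-25)/10) = 45.2548
t_new = 200 / 45.2548 = 4.419 min

4.419


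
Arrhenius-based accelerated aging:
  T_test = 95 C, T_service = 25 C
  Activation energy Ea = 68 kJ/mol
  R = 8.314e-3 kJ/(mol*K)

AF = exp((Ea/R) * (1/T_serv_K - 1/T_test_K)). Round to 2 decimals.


T_test_K = 368.15, T_serv_K = 298.15
AF = exp((68/8.314e-3) * (1/298.15 - 1/368.15))
= 184.20

184.20


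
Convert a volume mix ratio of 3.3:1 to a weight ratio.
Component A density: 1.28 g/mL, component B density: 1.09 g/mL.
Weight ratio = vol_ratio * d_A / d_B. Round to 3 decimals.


= 3.3 * 1.28 / 1.09 = 3.875

3.875


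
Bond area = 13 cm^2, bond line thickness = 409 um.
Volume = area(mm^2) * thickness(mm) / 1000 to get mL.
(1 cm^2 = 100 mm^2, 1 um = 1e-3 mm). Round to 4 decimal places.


area_mm2 = 13 * 100 = 1300
blt_mm = 409 * 1e-3 = 0.409
vol_mm3 = 1300 * 0.409 = 531.7
vol_mL = 531.7 / 1000 = 0.5317 mL

0.5317


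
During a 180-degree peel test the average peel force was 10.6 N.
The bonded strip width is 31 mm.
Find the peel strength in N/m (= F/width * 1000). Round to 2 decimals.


Peel strength = F/width * 1000
= 10.6 / 31 * 1000
= 341.94 N/m

341.94


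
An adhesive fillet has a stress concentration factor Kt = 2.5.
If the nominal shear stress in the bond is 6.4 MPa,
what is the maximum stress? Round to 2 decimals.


Max stress = 6.4 * 2.5 = 16.00 MPa

16.00


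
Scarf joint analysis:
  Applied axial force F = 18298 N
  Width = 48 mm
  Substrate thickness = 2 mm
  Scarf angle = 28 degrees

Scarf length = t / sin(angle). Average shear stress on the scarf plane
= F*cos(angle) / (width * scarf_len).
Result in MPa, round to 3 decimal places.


Scarf length = 2 / sin(28 deg) = 4.2601 mm
cos(28 deg) = 0.882948
Shear = 18298 * 0.882948 / (48 * 4.2601)
= 79.009 MPa

79.009


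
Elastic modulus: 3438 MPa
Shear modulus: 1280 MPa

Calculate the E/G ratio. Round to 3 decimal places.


E / G = 3438 / 1280 = 2.686

2.686


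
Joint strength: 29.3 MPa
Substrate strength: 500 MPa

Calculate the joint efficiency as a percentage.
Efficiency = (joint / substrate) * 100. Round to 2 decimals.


Efficiency = (29.3 / 500) * 100 = 5.86%

5.86


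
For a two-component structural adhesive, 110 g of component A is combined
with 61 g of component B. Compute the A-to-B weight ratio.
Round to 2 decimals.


Weight ratio A:B = 110 / 61
= 1.80

1.80


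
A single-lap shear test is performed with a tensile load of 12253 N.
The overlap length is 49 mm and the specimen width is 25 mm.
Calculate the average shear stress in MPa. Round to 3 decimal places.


Shear stress = F / (overlap * width)
= 12253 / (49 * 25)
= 12253 / 1225
= 10.002 MPa

10.002


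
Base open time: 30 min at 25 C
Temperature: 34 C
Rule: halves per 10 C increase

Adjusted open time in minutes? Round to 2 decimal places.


Acceleration = 2^((34-25)/10) = 1.8661
Open time = 30 / 1.8661 = 16.08 min

16.08


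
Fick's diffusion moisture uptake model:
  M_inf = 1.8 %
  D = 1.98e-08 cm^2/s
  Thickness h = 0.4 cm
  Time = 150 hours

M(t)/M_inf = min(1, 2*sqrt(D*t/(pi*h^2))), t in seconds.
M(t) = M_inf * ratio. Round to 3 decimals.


t_sec = 150 * 3600 = 540000
ratio = 2*sqrt(1.98e-08*540000/(pi*0.4^2))
= min(1, 0.291692)
= 0.291692
M(t) = 1.8 * 0.291692 = 0.525 %

0.525


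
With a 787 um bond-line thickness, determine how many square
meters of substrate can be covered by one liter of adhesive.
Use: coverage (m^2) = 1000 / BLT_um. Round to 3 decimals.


Coverage = 1000 / 787 = 1.271 m^2

1.271


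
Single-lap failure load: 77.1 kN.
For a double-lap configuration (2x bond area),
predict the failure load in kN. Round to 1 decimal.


Failure load = 77.1 * 2 = 154.2 kN

154.2


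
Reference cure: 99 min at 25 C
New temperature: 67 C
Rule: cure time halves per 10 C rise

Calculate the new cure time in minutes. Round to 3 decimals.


factor = 2^((67-25)/10) = 18.3792
t_new = 99 / 18.3792 = 5.387 min

5.387


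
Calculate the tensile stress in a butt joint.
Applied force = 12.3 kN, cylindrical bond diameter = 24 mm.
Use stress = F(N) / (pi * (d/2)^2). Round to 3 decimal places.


A = pi * 12.0^2 = 452.3893 mm^2
sigma = 12300.0 / 452.3893 = 27.189 MPa

27.189


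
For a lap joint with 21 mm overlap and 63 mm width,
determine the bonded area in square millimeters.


Area = 21 * 63 = 1323 mm^2

1323


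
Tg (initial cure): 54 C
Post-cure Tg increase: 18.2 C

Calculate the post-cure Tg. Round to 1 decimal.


Post-cure Tg = 54 + 18.2 = 72.2 C

72.2


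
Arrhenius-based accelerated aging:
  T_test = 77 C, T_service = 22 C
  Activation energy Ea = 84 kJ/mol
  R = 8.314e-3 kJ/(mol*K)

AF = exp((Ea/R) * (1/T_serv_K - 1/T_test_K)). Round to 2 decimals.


T_test_K = 350.15, T_serv_K = 295.15
AF = exp((84/8.314e-3) * (1/295.15 - 1/350.15))
= 216.36

216.36


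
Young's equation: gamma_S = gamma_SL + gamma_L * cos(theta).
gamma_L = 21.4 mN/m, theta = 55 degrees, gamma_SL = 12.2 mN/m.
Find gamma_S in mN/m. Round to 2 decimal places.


cos(55 deg) = 0.573576
gamma_S = 12.2 + 21.4 * 0.573576
= 24.47 mN/m

24.47


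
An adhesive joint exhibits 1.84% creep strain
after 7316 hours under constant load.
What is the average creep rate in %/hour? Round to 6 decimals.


Creep rate = strain / time
= 1.84 / 7316
= 0.000252 %/h

0.000252


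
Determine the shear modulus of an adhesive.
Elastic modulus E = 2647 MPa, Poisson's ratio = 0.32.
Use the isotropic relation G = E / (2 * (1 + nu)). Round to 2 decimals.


G = 2647 / (2*(1+0.32)) = 2647 / 2.64
= 1002.65 MPa

1002.65


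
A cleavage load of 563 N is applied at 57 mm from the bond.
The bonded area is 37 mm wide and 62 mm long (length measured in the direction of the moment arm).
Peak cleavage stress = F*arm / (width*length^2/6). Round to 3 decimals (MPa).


Moment = 563 * 57 = 32091 N*mm
Section modulus = 37 * 3844 / 6 = 142228 / 6 mm^3
Stress = 32091 / (142228 / 6) = 192546 / 142228
= 1.354 MPa

1.354


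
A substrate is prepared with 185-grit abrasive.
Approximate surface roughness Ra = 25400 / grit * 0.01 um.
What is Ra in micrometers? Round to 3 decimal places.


Ra = 25400 / 185 * 0.01 = 1.373 um

1.373


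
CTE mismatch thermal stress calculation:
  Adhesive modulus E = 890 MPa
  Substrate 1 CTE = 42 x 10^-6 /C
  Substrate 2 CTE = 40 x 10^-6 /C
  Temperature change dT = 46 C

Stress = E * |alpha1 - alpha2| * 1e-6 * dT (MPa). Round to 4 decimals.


delta_alpha = |42 - 40| = 2 x 10^-6/C
Stress = 890 * 2e-6 * 46
= 0.0819 MPa

0.0819


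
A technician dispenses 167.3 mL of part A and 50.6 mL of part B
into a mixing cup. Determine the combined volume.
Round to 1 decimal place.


Combined volume = 167.3 + 50.6
= 217.9 mL

217.9


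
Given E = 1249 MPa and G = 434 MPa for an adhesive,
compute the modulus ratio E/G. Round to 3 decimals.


E/G ratio = 1249 / 434 = 2.878

2.878


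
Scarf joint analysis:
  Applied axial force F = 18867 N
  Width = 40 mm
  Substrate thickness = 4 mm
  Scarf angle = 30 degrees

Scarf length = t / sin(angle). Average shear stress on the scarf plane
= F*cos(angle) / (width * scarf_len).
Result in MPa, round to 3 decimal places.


Scarf length = 4 / sin(30 deg) = 8.0000 mm
cos(30 deg) = 0.866025
Shear = 18867 * 0.866025 / (40 * 8.0000)
= 51.060 MPa

51.060


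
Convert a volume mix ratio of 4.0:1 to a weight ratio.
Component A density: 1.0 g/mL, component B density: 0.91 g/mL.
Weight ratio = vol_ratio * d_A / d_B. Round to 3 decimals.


= 4.0 * 1.0 / 0.91 = 4.396

4.396


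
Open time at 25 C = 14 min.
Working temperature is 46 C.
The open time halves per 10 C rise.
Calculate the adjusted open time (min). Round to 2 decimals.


factor = 2^((46 - 25) / 10) = 4.2871
ot = 14 / 4.2871 = 3.27 min

3.27


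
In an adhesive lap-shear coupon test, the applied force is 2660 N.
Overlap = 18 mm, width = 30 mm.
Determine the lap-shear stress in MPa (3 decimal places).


stress = F / (overlap * width)
= 2660 / (18 * 30)
= 4.926 MPa

4.926


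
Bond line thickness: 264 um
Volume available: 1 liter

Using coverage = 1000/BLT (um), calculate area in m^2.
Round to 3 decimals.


1 L = 1e6 mm^3, thickness = 264 um = 0.264 mm
Area = 1e6 / 0.264 mm^2 = (1e6 / 0.264) / 1e6 m^2 = 1000 / 264 m^2
= 3.788 m^2

3.788


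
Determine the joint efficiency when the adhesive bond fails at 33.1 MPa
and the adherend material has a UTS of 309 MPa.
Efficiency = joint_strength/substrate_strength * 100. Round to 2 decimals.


Joint efficiency = 33.1 / 309 * 100
= 10.71%

10.71


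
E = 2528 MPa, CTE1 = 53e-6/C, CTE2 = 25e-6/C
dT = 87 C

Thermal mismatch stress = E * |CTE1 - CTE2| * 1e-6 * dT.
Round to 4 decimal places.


= 2528 * 28e-6 * 87
= 6.1582 MPa

6.1582


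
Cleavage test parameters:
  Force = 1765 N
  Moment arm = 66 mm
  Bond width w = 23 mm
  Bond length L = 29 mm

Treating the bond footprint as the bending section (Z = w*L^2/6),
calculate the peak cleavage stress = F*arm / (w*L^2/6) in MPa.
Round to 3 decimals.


M = 1765 * 66 = 116490 N*mm
Z = 23 * 29^2 / 6 = 19343 / 6 mm^3
sigma = M / Z = 6 * 116490 / 19343 = 698940 / 19343
= 36.134 MPa

36.134


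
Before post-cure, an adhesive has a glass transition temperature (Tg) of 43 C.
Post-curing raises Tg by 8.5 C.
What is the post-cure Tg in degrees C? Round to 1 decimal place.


Tg_post = Tg_base + delta_Tg
= 43 + 8.5
= 51.5 C

51.5


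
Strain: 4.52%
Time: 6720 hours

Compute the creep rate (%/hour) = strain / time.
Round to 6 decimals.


Creep rate = 4.52 / 6720
= 0.000673 %/h

0.000673


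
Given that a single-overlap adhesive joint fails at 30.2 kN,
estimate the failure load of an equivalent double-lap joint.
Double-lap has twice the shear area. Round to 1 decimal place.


Double-lap factor = 2
Expected load = 30.2 * 2 = 60.4 kN

60.4


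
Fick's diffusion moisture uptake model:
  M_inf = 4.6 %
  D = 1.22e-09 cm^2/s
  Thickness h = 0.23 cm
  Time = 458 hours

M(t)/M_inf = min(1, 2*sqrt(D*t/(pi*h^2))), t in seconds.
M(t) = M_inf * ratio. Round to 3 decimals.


t_sec = 458 * 3600 = 1648800
ratio = 2*sqrt(1.22e-09*1648800/(pi*0.23^2))
= min(1, 0.220035)
= 0.220035
M(t) = 4.6 * 0.220035 = 1.012 %

1.012


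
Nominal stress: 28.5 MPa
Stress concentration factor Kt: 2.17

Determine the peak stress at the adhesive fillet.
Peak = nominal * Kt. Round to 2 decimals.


Peak stress = 28.5 * 2.17
= 61.85 MPa

61.85


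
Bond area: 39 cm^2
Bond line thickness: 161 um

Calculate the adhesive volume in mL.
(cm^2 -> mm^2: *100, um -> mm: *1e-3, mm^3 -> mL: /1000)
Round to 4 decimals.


V = 39*100 * 161*1e-3 / 1000
= 0.6279 mL

0.6279


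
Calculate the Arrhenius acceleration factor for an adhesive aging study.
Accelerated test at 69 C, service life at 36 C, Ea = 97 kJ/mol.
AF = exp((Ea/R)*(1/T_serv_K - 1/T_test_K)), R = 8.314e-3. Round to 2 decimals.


T_test = 342.15 K, T_serv = 309.15 K
Ea/R = 97 / 0.008314 = 11667.07
AF = exp(11667.07 * (1/309.15 - 1/342.15))
= 38.09

38.09


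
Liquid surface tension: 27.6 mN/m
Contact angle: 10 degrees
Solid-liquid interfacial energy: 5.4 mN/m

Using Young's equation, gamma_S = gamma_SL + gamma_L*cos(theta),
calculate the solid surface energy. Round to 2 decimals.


gamma_S = 5.4 + 27.6 * cos(10)
= 32.58 mN/m

32.58


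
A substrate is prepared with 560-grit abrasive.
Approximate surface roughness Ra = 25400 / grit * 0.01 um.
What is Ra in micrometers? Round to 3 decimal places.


Ra = 25400 / 560 * 0.01 = 0.454 um

0.454


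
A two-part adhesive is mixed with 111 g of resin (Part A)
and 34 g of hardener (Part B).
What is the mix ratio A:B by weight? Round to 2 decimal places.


Mix ratio = mass_A / mass_B
= 111 / 34
= 3.26

3.26


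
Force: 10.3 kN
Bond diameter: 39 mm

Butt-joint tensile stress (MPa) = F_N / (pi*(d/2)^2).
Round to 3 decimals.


F_N = 10.3 * 1000 = 10300.0 N
A = pi*(19.5)^2 = 1194.5906 mm^2
stress = 10300.0 / 1194.5906 = 8.622 MPa

8.622


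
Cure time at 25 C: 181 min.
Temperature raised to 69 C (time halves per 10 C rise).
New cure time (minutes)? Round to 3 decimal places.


Acceleration factor = 2^(44/10) = 21.1121
New time = 181 / 21.1121 = 8.573 min

8.573


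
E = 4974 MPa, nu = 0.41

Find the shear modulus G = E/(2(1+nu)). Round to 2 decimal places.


G = 4974 / (2 * 1.41)
= 1763.83 MPa

1763.83


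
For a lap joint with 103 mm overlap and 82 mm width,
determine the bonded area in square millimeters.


Area = 103 * 82 = 8446 mm^2

8446


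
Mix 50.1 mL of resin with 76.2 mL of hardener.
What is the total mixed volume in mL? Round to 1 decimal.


Total = 50.1 + 76.2 = 126.3 mL

126.3


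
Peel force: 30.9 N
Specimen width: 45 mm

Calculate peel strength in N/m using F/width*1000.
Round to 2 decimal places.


Peel strength = 30.9 / 45 * 1000 = 686.67 N/m

686.67


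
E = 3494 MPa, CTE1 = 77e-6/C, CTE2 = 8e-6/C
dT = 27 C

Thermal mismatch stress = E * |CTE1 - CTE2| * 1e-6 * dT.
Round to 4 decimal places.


= 3494 * 69e-6 * 27
= 6.5093 MPa

6.5093


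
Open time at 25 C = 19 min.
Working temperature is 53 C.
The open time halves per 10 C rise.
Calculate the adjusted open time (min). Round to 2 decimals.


factor = 2^((53 - 25) / 10) = 6.9644
ot = 19 / 6.9644 = 2.73 min

2.73


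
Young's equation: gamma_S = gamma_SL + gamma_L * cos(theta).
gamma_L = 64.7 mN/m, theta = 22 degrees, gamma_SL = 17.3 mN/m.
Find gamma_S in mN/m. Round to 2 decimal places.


cos(22 deg) = 0.927184
gamma_S = 17.3 + 64.7 * 0.927184
= 77.29 mN/m

77.29


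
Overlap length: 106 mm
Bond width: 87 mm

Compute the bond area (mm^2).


Bond area = 106 * 87 = 9222 mm^2

9222


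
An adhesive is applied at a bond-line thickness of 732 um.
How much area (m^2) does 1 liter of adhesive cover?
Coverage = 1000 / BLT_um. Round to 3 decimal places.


Coverage = 1000 / 732 = 1.366 m^2

1.366


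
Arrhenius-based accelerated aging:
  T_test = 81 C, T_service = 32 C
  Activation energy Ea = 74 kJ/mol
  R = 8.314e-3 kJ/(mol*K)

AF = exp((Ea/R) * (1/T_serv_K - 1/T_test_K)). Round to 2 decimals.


T_test_K = 354.15, T_serv_K = 305.15
AF = exp((74/8.314e-3) * (1/305.15 - 1/354.15))
= 56.58

56.58


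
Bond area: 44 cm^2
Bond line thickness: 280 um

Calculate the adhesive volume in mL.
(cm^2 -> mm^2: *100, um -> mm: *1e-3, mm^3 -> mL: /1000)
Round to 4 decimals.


V = 44*100 * 280*1e-3 / 1000
= 1.2320 mL

1.2320


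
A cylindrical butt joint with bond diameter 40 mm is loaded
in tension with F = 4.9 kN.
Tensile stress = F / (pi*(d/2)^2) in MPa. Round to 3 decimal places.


Area = pi * (40/2)^2 = 1256.6371 mm^2
Stress = 4.9*1000 / 1256.6371
= 3.899 MPa

3.899


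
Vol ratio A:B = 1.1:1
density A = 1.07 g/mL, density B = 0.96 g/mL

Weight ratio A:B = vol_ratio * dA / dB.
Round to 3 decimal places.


Weight ratio = 1.1 * 1.07 / 0.96
= 1.226

1.226


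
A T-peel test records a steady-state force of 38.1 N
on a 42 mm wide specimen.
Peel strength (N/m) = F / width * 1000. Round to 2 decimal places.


Peel strength = 38.1 / 42 * 1000
= 907.14 N/m

907.14


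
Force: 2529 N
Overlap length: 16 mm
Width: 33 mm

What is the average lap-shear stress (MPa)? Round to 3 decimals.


Average shear stress = F / (overlap * width)
= 2529 / (16 * 33)
= 4.790 MPa

4.790


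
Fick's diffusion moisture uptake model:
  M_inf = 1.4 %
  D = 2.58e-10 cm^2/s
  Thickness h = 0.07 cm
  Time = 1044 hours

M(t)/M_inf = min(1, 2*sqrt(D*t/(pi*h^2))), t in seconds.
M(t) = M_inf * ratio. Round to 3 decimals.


t_sec = 1044 * 3600 = 3758400
ratio = 2*sqrt(2.58e-10*3758400/(pi*0.07^2))
= min(1, 0.501959)
= 0.501959
M(t) = 1.4 * 0.501959 = 0.703 %

0.703


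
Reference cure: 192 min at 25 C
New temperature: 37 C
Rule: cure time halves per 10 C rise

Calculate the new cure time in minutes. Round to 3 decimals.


factor = 2^((37-25)/10) = 2.2974
t_new = 192 / 2.2974 = 83.573 min

83.573


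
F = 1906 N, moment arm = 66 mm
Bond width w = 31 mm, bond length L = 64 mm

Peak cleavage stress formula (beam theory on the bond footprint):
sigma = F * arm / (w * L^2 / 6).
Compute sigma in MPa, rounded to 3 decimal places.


sigma = (1906 * 66) / (31 * 4096 / 6)
= 125796 * 6 / 126976
= 754776 / 126976
= 5.944 MPa

5.944


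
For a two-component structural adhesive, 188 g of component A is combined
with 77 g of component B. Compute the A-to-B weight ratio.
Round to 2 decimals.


Weight ratio A:B = 188 / 77
= 2.44

2.44


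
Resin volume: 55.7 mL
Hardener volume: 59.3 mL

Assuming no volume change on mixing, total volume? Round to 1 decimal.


V_total = 55.7 + 59.3 = 115.0 mL

115.0


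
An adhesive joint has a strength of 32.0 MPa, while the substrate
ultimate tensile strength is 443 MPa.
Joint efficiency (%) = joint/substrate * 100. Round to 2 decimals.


Efficiency = 32.0 / 443 * 100
= 7.22%

7.22


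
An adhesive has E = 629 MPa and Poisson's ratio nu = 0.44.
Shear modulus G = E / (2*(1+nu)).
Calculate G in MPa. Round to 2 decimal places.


G = 629 / (2*(1+0.44))
= 629 / 2.88
= 218.40 MPa

218.40


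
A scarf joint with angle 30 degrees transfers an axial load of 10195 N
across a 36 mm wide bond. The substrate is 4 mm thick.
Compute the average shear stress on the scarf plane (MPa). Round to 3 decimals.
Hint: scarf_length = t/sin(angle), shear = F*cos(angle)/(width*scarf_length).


scarf_length = 4 / sin(30 deg) = 8.0000 mm
cos(30 deg) = 0.866025
shear stress = 10195 * 0.866025 / (36 * 8.0000)
= 30.657 MPa

30.657


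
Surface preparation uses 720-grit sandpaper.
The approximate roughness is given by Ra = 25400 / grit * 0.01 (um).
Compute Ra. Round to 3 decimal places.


Ra = 25400 / 720 * 0.01
= 254 / 720
= 0.353 um

0.353


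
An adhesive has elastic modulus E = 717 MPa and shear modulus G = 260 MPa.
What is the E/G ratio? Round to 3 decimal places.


E/G = 717 / 260 = 2.758

2.758


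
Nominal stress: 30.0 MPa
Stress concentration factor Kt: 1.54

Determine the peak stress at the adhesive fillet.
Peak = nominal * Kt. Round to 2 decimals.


Peak stress = 30.0 * 1.54
= 46.20 MPa

46.20


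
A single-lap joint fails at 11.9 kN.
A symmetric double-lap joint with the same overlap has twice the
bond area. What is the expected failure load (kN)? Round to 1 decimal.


Double-lap load = 2 * 11.9 = 23.8 kN

23.8


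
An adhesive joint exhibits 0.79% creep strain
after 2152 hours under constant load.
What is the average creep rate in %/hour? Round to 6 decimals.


Creep rate = strain / time
= 0.79 / 2152
= 0.000367 %/h

0.000367


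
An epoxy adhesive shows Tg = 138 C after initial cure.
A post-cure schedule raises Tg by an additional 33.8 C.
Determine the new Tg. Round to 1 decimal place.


New Tg = 138 + 33.8
= 171.8 C

171.8


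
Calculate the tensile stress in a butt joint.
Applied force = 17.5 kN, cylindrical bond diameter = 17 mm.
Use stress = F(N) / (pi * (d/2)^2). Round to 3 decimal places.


A = pi * 8.5^2 = 226.9801 mm^2
sigma = 17500.0 / 226.9801 = 77.099 MPa

77.099


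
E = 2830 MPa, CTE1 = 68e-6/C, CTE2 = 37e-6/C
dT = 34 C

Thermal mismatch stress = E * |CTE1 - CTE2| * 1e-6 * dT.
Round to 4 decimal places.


= 2830 * 31e-6 * 34
= 2.9828 MPa

2.9828


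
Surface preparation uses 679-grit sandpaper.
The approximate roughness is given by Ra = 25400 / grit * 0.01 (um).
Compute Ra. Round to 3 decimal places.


Ra = 25400 / 679 * 0.01
= 254 / 679
= 0.374 um

0.374


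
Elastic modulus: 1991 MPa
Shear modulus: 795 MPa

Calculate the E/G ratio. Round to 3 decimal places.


E / G = 1991 / 795 = 2.504

2.504


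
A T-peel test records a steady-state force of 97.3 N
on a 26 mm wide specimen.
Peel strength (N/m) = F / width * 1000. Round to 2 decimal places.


Peel strength = 97.3 / 26 * 1000
= 3742.31 N/m

3742.31


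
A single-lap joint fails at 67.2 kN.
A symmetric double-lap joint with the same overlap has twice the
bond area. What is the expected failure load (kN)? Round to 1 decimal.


Double-lap load = 2 * 67.2 = 134.4 kN

134.4


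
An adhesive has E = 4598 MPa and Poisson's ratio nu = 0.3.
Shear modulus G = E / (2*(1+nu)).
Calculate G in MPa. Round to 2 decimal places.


G = 4598 / (2*(1+0.3))
= 4598 / 2.60
= 1768.46 MPa

1768.46


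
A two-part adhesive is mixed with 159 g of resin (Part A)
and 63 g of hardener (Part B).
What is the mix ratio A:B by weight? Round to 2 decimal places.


Mix ratio = mass_A / mass_B
= 159 / 63
= 2.52

2.52


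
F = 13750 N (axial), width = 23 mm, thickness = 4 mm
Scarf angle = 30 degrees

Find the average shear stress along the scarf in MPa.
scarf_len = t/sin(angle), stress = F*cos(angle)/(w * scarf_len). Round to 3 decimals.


scarf_len = 4/sin(30 deg) = 8.0000
cos(30 deg) = 0.866025
stress = 13750*0.866025/(23*8.0000) = 64.717 MPa

64.717


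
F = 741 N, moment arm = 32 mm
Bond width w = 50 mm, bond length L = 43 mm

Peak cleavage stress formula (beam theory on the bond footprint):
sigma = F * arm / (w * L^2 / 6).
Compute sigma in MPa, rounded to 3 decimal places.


sigma = (741 * 32) / (50 * 1849 / 6)
= 23712 * 6 / 92450
= 142272 / 92450
= 1.539 MPa

1.539


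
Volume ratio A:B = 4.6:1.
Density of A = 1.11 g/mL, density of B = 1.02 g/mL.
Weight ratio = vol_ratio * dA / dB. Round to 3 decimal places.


Wt ratio = 4.6 * 1.11 / 1.02
= 5.006

5.006


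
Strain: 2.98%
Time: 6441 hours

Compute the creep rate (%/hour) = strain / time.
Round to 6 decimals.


Creep rate = 2.98 / 6441
= 0.000463 %/h

0.000463


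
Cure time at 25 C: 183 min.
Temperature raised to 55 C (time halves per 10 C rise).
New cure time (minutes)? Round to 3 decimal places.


Acceleration factor = 2^(30/10) = 8.0000
New time = 183 / 8.0000 = 22.875 min

22.875


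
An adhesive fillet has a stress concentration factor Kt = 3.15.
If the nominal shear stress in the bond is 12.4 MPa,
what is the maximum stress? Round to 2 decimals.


Max stress = 12.4 * 3.15 = 39.06 MPa

39.06


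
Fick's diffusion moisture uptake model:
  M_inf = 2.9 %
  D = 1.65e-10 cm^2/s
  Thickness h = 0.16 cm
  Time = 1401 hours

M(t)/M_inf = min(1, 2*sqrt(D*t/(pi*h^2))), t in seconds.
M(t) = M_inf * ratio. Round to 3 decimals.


t_sec = 1401 * 3600 = 5043600
ratio = 2*sqrt(1.65e-10*5043600/(pi*0.16^2))
= min(1, 0.203445)
= 0.203445
M(t) = 2.9 * 0.203445 = 0.590 %

0.590
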